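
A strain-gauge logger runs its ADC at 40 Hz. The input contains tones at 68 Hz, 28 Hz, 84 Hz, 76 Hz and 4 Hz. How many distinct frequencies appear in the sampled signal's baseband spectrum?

2

fs/2 = 20 Hz.
68 Hz mod fs = 28 Hz.
28 Hz > fs/2 = 20 Hz, folds to fs − 28 Hz = 12 Hz.
28 Hz > fs/2 = 20 Hz, folds to fs − 28 Hz = 12 Hz.
84 Hz mod fs = 4 Hz.
4 Hz ≤ fs/2 = 20 Hz, appears at 4 Hz.
76 Hz mod fs = 36 Hz.
36 Hz > fs/2 = 20 Hz, folds to fs − 36 Hz = 4 Hz.
4 Hz ≤ fs/2 = 20 Hz, passes unchanged.
Distinct values: {4 Hz, 12 Hz} → 2.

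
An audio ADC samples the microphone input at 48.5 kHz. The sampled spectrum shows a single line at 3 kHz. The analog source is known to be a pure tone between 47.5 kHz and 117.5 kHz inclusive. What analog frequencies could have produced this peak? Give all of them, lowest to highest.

51.5 kHz, 94 kHz, 100 kHz

Frequencies that alias to 3 kHz are k·fs ± 3 kHz for integer k ≥ 0.
k=0: 3 kHz.
k=1: 45.5 kHz, 51.5 kHz.
k=2: 94 kHz, 100 kHz.
k=3: 142.5 kHz, 148.5 kHz.
Within [47.5 kHz, 117.5 kHz]: 51.5 kHz, 94 kHz, 100 kHz.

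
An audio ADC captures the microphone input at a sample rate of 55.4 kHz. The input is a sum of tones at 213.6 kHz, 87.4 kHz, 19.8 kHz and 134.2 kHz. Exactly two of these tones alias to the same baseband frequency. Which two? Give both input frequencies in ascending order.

87.4 kHz, 134.2 kHz

fs/2 = 27.7 kHz.
213.6 kHz mod fs = 47.4 kHz.
47.4 kHz > fs/2 = 27.7 kHz, folds to fs − 47.4 kHz = 8 kHz.
87.4 kHz mod fs = 32 kHz.
32 kHz > fs/2 = 27.7 kHz, folds to fs − 32 kHz = 23.4 kHz.
19.8 kHz ≤ fs/2 = 27.7 kHz, passes unchanged.
134.2 kHz mod fs = 23.4 kHz.
23.4 kHz ≤ fs/2 = 27.7 kHz, appears at 23.4 kHz.
87.4 kHz and 134.2 kHz both map to 23.4 kHz.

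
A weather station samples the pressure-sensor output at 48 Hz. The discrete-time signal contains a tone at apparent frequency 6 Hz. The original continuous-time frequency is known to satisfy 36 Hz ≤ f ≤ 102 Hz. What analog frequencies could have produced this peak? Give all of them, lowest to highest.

Frequencies that alias to 6 Hz are k·fs ± 6 Hz for integer k ≥ 0.
k=0: 6 Hz.
k=1: 42 Hz, 54 Hz.
k=2: 90 Hz, 102 Hz.
k=3: 138 Hz, 150 Hz.
Within [36 Hz, 102 Hz]: 42 Hz, 54 Hz, 90 Hz, 102 Hz.

42 Hz, 54 Hz, 90 Hz, 102 Hz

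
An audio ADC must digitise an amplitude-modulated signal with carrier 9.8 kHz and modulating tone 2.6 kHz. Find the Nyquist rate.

24.8 kHz

AM sidebands sit at fc ± fm = 7.2 kHz and 12.4 kHz.
Highest-frequency component: 12.4 kHz.
Nyquist rate = 2 × 12.4 kHz = 24.8 kHz.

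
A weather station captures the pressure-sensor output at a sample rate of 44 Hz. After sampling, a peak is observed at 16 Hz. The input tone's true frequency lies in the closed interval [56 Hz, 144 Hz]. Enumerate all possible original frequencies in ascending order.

Frequencies that alias to 16 Hz are k·fs ± 16 Hz for integer k ≥ 0.
k=0: 16 Hz.
k=1: 28 Hz, 60 Hz.
k=2: 72 Hz, 104 Hz.
k=3: 116 Hz, 148 Hz.
k=4: 160 Hz, 192 Hz.
Within [56 Hz, 144 Hz]: 60 Hz, 72 Hz, 104 Hz, 116 Hz.

60 Hz, 72 Hz, 104 Hz, 116 Hz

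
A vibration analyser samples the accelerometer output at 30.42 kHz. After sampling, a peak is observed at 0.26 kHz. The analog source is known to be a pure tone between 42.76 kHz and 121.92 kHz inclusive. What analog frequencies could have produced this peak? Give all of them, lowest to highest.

Frequencies that alias to 0.26 kHz are k·fs ± 0.26 kHz for integer k ≥ 0.
k=0: 0.26 kHz.
k=1: 30.16 kHz, 30.68 kHz.
k=2: 60.58 kHz, 61.1 kHz.
k=3: 91 kHz, 91.52 kHz.
k=4: 121.42 kHz, 121.94 kHz.
k=5: 151.84 kHz, 152.36 kHz.
Within [42.76 kHz, 121.92 kHz]: 60.58 kHz, 61.1 kHz, 91 kHz, 91.52 kHz, 121.42 kHz.

60.58 kHz, 61.1 kHz, 91 kHz, 91.52 kHz, 121.42 kHz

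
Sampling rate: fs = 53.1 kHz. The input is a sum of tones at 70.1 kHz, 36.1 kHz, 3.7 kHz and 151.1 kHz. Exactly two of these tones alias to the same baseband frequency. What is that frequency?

fs/2 = 26.55 kHz.
70.1 kHz mod fs = 17 kHz.
17 kHz ≤ fs/2 = 26.55 kHz, appears at 17 kHz.
36.1 kHz > fs/2 = 26.55 kHz, folds to fs − 36.1 kHz = 17 kHz.
3.7 kHz ≤ fs/2 = 26.55 kHz, passes unchanged.
151.1 kHz mod fs = 44.9 kHz.
44.9 kHz > fs/2 = 26.55 kHz, folds to fs − 44.9 kHz = 8.2 kHz.
36.1 kHz and 70.1 kHz both map to 17 kHz.

17 kHz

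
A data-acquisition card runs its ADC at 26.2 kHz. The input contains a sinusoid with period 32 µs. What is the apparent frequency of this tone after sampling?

T = 32 µs → f = 1/T = 31.25 kHz.
31.25 kHz mod fs = 5.05 kHz.
5.05 kHz ≤ fs/2 = 13.1 kHz, appears at 5.05 kHz.

5.05 kHz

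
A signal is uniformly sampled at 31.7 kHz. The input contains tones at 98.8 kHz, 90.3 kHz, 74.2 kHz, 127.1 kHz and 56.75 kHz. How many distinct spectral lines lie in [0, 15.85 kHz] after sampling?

fs/2 = 15.85 kHz.
98.8 kHz mod fs = 3.7 kHz.
3.7 kHz ≤ fs/2 = 15.85 kHz, appears at 3.7 kHz.
90.3 kHz mod fs = 26.9 kHz.
26.9 kHz > fs/2 = 15.85 kHz, folds to fs − 26.9 kHz = 4.8 kHz.
74.2 kHz mod fs = 10.8 kHz.
10.8 kHz ≤ fs/2 = 15.85 kHz, appears at 10.8 kHz.
127.1 kHz mod fs = 0.3 kHz.
0.3 kHz ≤ fs/2 = 15.85 kHz, appears at 0.3 kHz.
56.75 kHz mod fs = 25.05 kHz.
25.05 kHz > fs/2 = 15.85 kHz, folds to fs − 25.05 kHz = 6.65 kHz.
Distinct values: {0.3 kHz, 3.7 kHz, 4.8 kHz, 6.65 kHz, 10.8 kHz} → 5.

5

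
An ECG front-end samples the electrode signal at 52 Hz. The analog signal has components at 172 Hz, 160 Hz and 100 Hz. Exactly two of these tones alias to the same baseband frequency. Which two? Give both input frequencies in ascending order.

fs/2 = 26 Hz.
172 Hz mod fs = 16 Hz.
16 Hz ≤ fs/2 = 26 Hz, appears at 16 Hz.
160 Hz mod fs = 4 Hz.
4 Hz ≤ fs/2 = 26 Hz, appears at 4 Hz.
100 Hz mod fs = 48 Hz.
48 Hz > fs/2 = 26 Hz, folds to fs − 48 Hz = 4 Hz.
100 Hz and 160 Hz both map to 4 Hz.

100 Hz, 160 Hz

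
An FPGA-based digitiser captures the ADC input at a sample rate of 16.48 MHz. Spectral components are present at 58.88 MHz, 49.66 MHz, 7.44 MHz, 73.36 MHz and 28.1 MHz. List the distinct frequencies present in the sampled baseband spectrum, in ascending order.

fs/2 = 8.24 MHz.
58.88 MHz mod fs = 9.44 MHz.
9.44 MHz > fs/2 = 8.24 MHz, folds to fs − 9.44 MHz = 7.04 MHz.
49.66 MHz mod fs = 0.22 MHz.
0.22 MHz ≤ fs/2 = 8.24 MHz, appears at 0.22 MHz.
7.44 MHz ≤ fs/2 = 8.24 MHz, passes unchanged.
73.36 MHz mod fs = 7.44 MHz.
7.44 MHz ≤ fs/2 = 8.24 MHz, appears at 7.44 MHz.
28.1 MHz mod fs = 11.62 MHz.
11.62 MHz > fs/2 = 8.24 MHz, folds to fs − 11.62 MHz = 4.86 MHz.
Distinct values: {0.22 MHz, 4.86 MHz, 7.04 MHz, 7.44 MHz}.

0.22 MHz, 4.86 MHz, 7.04 MHz, 7.44 MHz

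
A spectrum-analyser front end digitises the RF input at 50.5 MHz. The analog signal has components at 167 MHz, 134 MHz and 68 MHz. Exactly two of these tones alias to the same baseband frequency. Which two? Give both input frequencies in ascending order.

fs/2 = 25.25 MHz.
167 MHz mod fs = 15.5 MHz.
15.5 MHz ≤ fs/2 = 25.25 MHz, appears at 15.5 MHz.
134 MHz mod fs = 33 MHz.
33 MHz > fs/2 = 25.25 MHz, folds to fs − 33 MHz = 17.5 MHz.
68 MHz mod fs = 17.5 MHz.
17.5 MHz ≤ fs/2 = 25.25 MHz, appears at 17.5 MHz.
68 MHz and 134 MHz both map to 17.5 MHz.

68 MHz, 134 MHz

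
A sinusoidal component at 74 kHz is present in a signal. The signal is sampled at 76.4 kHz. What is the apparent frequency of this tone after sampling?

74 kHz > fs/2 = 38.2 kHz, folds to fs − 74 kHz = 2.4 kHz.

2.4 kHz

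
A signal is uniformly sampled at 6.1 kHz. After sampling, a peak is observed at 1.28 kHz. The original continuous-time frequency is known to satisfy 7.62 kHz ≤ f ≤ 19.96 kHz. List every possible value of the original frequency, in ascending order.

Frequencies that alias to 1.28 kHz are k·fs ± 1.28 kHz for integer k ≥ 0.
k=0: 1.28 kHz.
k=1: 4.82 kHz, 7.38 kHz.
k=2: 10.92 kHz, 13.48 kHz.
k=3: 17.02 kHz, 19.58 kHz.
k=4: 23.12 kHz, 25.68 kHz.
Within [7.62 kHz, 19.96 kHz]: 10.92 kHz, 13.48 kHz, 17.02 kHz, 19.58 kHz.

10.92 kHz, 13.48 kHz, 17.02 kHz, 19.58 kHz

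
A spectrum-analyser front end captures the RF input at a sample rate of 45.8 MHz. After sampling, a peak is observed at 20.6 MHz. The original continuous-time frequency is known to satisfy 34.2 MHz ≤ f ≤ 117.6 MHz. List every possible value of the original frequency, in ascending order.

Frequencies that alias to 20.6 MHz are k·fs ± 20.6 MHz for integer k ≥ 0.
k=0: 20.6 MHz.
k=1: 25.2 MHz, 66.4 MHz.
k=2: 71 MHz, 112.2 MHz.
k=3: 116.8 MHz, 158 MHz.
k=4: 162.6 MHz, 203.8 MHz.
Within [34.2 MHz, 117.6 MHz]: 66.4 MHz, 71 MHz, 112.2 MHz, 116.8 MHz.

66.4 MHz, 71 MHz, 112.2 MHz, 116.8 MHz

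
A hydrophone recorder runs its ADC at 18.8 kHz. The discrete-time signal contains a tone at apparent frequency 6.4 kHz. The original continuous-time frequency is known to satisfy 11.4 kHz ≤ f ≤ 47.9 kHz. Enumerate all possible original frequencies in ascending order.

12.4 kHz, 25.2 kHz, 31.2 kHz, 44 kHz

Frequencies that alias to 6.4 kHz are k·fs ± 6.4 kHz for integer k ≥ 0.
k=0: 6.4 kHz.
k=1: 12.4 kHz, 25.2 kHz.
k=2: 31.2 kHz, 44 kHz.
k=3: 50 kHz, 62.8 kHz.
Within [11.4 kHz, 47.9 kHz]: 12.4 kHz, 25.2 kHz, 31.2 kHz, 44 kHz.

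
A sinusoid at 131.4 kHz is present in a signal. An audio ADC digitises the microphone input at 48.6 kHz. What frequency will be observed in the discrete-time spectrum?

14.4 kHz

131.4 kHz mod fs = 34.2 kHz.
34.2 kHz > fs/2 = 24.3 kHz, folds to fs − 34.2 kHz = 14.4 kHz.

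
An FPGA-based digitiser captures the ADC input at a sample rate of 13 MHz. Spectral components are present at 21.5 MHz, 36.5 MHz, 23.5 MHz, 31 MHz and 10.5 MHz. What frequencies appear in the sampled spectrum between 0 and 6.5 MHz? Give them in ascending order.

fs/2 = 6.5 MHz.
21.5 MHz mod fs = 8.5 MHz.
8.5 MHz > fs/2 = 6.5 MHz, folds to fs − 8.5 MHz = 4.5 MHz.
36.5 MHz mod fs = 10.5 MHz.
10.5 MHz > fs/2 = 6.5 MHz, folds to fs − 10.5 MHz = 2.5 MHz.
23.5 MHz mod fs = 10.5 MHz.
10.5 MHz > fs/2 = 6.5 MHz, folds to fs − 10.5 MHz = 2.5 MHz.
31 MHz mod fs = 5 MHz.
5 MHz ≤ fs/2 = 6.5 MHz, appears at 5 MHz.
10.5 MHz > fs/2 = 6.5 MHz, folds to fs − 10.5 MHz = 2.5 MHz.
Distinct values: {2.5 MHz, 4.5 MHz, 5 MHz}.

2.5 MHz, 4.5 MHz, 5 MHz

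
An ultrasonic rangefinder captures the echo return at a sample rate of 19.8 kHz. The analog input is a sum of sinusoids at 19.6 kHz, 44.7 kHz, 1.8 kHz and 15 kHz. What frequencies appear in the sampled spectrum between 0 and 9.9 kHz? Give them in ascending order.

fs/2 = 9.9 kHz.
19.6 kHz > fs/2 = 9.9 kHz, folds to fs − 19.6 kHz = 0.2 kHz.
44.7 kHz mod fs = 5.1 kHz.
5.1 kHz ≤ fs/2 = 9.9 kHz, appears at 5.1 kHz.
1.8 kHz ≤ fs/2 = 9.9 kHz, passes unchanged.
15 kHz > fs/2 = 9.9 kHz, folds to fs − 15 kHz = 4.8 kHz.
Distinct values: {0.2 kHz, 1.8 kHz, 4.8 kHz, 5.1 kHz}.

0.2 kHz, 1.8 kHz, 4.8 kHz, 5.1 kHz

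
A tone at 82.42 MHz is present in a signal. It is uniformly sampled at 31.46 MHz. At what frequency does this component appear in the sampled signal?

82.42 MHz mod fs = 19.5 MHz.
19.5 MHz > fs/2 = 15.73 MHz, folds to fs − 19.5 MHz = 11.96 MHz.

11.96 MHz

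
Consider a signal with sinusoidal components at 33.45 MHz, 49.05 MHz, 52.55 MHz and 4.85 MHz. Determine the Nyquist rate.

Highest-frequency component: 52.55 MHz.
Nyquist rate = 2 × 52.55 MHz = 105.1 MHz.

105.1 MHz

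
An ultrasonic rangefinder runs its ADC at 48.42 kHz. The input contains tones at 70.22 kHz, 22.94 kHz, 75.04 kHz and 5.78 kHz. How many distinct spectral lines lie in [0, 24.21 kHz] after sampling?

3

fs/2 = 24.21 kHz.
70.22 kHz mod fs = 21.8 kHz.
21.8 kHz ≤ fs/2 = 24.21 kHz, appears at 21.8 kHz.
22.94 kHz ≤ fs/2 = 24.21 kHz, passes unchanged.
75.04 kHz mod fs = 26.62 kHz.
26.62 kHz > fs/2 = 24.21 kHz, folds to fs − 26.62 kHz = 21.8 kHz.
5.78 kHz ≤ fs/2 = 24.21 kHz, passes unchanged.
Distinct values: {5.78 kHz, 21.8 kHz, 22.94 kHz} → 3.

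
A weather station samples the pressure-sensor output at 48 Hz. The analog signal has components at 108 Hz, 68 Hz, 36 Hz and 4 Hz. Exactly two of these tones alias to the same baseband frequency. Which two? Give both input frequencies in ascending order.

36 Hz, 108 Hz

fs/2 = 24 Hz.
108 Hz mod fs = 12 Hz.
12 Hz ≤ fs/2 = 24 Hz, appears at 12 Hz.
68 Hz mod fs = 20 Hz.
20 Hz ≤ fs/2 = 24 Hz, appears at 20 Hz.
36 Hz > fs/2 = 24 Hz, folds to fs − 36 Hz = 12 Hz.
4 Hz ≤ fs/2 = 24 Hz, passes unchanged.
36 Hz and 108 Hz both map to 12 Hz.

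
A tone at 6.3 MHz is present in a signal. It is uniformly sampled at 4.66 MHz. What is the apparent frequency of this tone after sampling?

6.3 MHz mod fs = 1.64 MHz.
1.64 MHz ≤ fs/2 = 2.33 MHz, appears at 1.64 MHz.

1.64 MHz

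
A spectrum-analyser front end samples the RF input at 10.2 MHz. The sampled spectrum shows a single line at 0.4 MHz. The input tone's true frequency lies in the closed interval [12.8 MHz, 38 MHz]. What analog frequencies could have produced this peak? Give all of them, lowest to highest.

20 MHz, 20.8 MHz, 30.2 MHz, 31 MHz

Frequencies that alias to 0.4 MHz are k·fs ± 0.4 MHz for integer k ≥ 0.
k=0: 0.4 MHz.
k=1: 9.8 MHz, 10.6 MHz.
k=2: 20 MHz, 20.8 MHz.
k=3: 30.2 MHz, 31 MHz.
k=4: 40.4 MHz, 41.2 MHz.
Within [12.8 MHz, 38 MHz]: 20 MHz, 20.8 MHz, 30.2 MHz, 31 MHz.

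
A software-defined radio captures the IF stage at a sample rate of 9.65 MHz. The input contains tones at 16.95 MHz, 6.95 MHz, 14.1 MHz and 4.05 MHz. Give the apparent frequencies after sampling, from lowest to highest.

2.35 MHz, 2.7 MHz, 4.05 MHz, 4.45 MHz

fs/2 = 4.825 MHz.
16.95 MHz mod fs = 7.3 MHz.
7.3 MHz > fs/2 = 4.825 MHz, folds to fs − 7.3 MHz = 2.35 MHz.
6.95 MHz > fs/2 = 4.825 MHz, folds to fs − 6.95 MHz = 2.7 MHz.
14.1 MHz mod fs = 4.45 MHz.
4.45 MHz ≤ fs/2 = 4.825 MHz, appears at 4.45 MHz.
4.05 MHz ≤ fs/2 = 4.825 MHz, passes unchanged.
Distinct values: {2.35 MHz, 2.7 MHz, 4.05 MHz, 4.45 MHz}.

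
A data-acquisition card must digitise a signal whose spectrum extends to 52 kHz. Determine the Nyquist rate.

Nyquist rate = 2 × 52 kHz = 104 kHz.

104 kHz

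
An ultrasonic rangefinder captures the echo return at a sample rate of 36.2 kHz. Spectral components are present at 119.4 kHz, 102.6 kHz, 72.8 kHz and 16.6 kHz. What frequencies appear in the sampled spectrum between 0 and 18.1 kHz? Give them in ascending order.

fs/2 = 18.1 kHz.
119.4 kHz mod fs = 10.8 kHz.
10.8 kHz ≤ fs/2 = 18.1 kHz, appears at 10.8 kHz.
102.6 kHz mod fs = 30.2 kHz.
30.2 kHz > fs/2 = 18.1 kHz, folds to fs − 30.2 kHz = 6 kHz.
72.8 kHz mod fs = 0.4 kHz.
0.4 kHz ≤ fs/2 = 18.1 kHz, appears at 0.4 kHz.
16.6 kHz ≤ fs/2 = 18.1 kHz, passes unchanged.
Distinct values: {0.4 kHz, 6 kHz, 10.8 kHz, 16.6 kHz}.

0.4 kHz, 6 kHz, 10.8 kHz, 16.6 kHz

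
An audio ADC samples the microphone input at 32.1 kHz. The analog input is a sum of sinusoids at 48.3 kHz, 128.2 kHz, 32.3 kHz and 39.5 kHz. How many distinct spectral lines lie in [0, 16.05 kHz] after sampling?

fs/2 = 16.05 kHz.
48.3 kHz mod fs = 16.2 kHz.
16.2 kHz > fs/2 = 16.05 kHz, folds to fs − 16.2 kHz = 15.9 kHz.
128.2 kHz mod fs = 31.9 kHz.
31.9 kHz > fs/2 = 16.05 kHz, folds to fs − 31.9 kHz = 0.2 kHz.
32.3 kHz mod fs = 0.2 kHz.
0.2 kHz ≤ fs/2 = 16.05 kHz, appears at 0.2 kHz.
39.5 kHz mod fs = 7.4 kHz.
7.4 kHz ≤ fs/2 = 16.05 kHz, appears at 7.4 kHz.
Distinct values: {0.2 kHz, 7.4 kHz, 15.9 kHz} → 3.

3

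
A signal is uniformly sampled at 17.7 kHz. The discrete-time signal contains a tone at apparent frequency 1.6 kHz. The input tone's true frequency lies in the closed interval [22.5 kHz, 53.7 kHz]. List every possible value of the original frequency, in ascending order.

Frequencies that alias to 1.6 kHz are k·fs ± 1.6 kHz for integer k ≥ 0.
k=0: 1.6 kHz.
k=1: 16.1 kHz, 19.3 kHz.
k=2: 33.8 kHz, 37 kHz.
k=3: 51.5 kHz, 54.7 kHz.
k=4: 69.2 kHz, 72.4 kHz.
Within [22.5 kHz, 53.7 kHz]: 33.8 kHz, 37 kHz, 51.5 kHz.

33.8 kHz, 37 kHz, 51.5 kHz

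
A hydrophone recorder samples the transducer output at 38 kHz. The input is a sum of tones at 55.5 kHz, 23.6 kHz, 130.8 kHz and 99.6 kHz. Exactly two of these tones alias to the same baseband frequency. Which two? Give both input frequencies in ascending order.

23.6 kHz, 99.6 kHz

fs/2 = 19 kHz.
55.5 kHz mod fs = 17.5 kHz.
17.5 kHz ≤ fs/2 = 19 kHz, appears at 17.5 kHz.
23.6 kHz > fs/2 = 19 kHz, folds to fs − 23.6 kHz = 14.4 kHz.
130.8 kHz mod fs = 16.8 kHz.
16.8 kHz ≤ fs/2 = 19 kHz, appears at 16.8 kHz.
99.6 kHz mod fs = 23.6 kHz.
23.6 kHz > fs/2 = 19 kHz, folds to fs − 23.6 kHz = 14.4 kHz.
23.6 kHz and 99.6 kHz both map to 14.4 kHz.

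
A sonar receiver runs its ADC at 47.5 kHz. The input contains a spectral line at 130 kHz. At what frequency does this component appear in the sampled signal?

130 kHz mod fs = 35 kHz.
35 kHz > fs/2 = 23.75 kHz, folds to fs − 35 kHz = 12.5 kHz.

12.5 kHz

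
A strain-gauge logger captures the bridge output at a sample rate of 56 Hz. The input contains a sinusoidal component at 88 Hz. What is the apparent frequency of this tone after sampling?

24 Hz

88 Hz mod fs = 32 Hz.
32 Hz > fs/2 = 28 Hz, folds to fs − 32 Hz = 24 Hz.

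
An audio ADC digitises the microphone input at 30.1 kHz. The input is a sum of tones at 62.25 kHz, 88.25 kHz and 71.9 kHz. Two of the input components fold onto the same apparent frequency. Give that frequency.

2.05 kHz

fs/2 = 15.05 kHz.
62.25 kHz mod fs = 2.05 kHz.
2.05 kHz ≤ fs/2 = 15.05 kHz, appears at 2.05 kHz.
88.25 kHz mod fs = 28.05 kHz.
28.05 kHz > fs/2 = 15.05 kHz, folds to fs − 28.05 kHz = 2.05 kHz.
71.9 kHz mod fs = 11.7 kHz.
11.7 kHz ≤ fs/2 = 15.05 kHz, appears at 11.7 kHz.
62.25 kHz and 88.25 kHz both map to 2.05 kHz.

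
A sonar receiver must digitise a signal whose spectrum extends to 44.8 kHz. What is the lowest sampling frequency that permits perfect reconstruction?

89.6 kHz

Nyquist rate = 2 × 44.8 kHz = 89.6 kHz.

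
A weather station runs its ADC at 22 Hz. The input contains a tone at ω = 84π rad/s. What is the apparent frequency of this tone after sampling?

2 Hz

ω = 84π rad/s → f = ω/(2π) = 42 Hz.
42 Hz mod fs = 20 Hz.
20 Hz > fs/2 = 11 Hz, folds to fs − 20 Hz = 2 Hz.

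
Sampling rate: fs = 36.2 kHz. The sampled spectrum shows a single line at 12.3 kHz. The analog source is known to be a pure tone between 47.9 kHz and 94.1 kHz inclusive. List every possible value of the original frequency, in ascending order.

Frequencies that alias to 12.3 kHz are k·fs ± 12.3 kHz for integer k ≥ 0.
k=0: 12.3 kHz.
k=1: 23.9 kHz, 48.5 kHz.
k=2: 60.1 kHz, 84.7 kHz.
k=3: 96.3 kHz, 120.9 kHz.
Within [47.9 kHz, 94.1 kHz]: 48.5 kHz, 60.1 kHz, 84.7 kHz.

48.5 kHz, 60.1 kHz, 84.7 kHz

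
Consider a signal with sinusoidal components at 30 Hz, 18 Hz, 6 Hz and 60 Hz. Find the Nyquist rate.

Highest-frequency component: 60 Hz.
Nyquist rate = 2 × 60 Hz = 120 Hz.

120 Hz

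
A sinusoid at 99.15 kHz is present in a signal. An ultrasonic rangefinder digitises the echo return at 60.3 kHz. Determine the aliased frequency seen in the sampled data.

21.45 kHz

99.15 kHz mod fs = 38.85 kHz.
38.85 kHz > fs/2 = 30.15 kHz, folds to fs − 38.85 kHz = 21.45 kHz.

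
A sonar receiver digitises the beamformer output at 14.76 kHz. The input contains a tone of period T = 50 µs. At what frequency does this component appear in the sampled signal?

T = 50 µs → f = 1/T = 20 kHz.
20 kHz mod fs = 5.24 kHz.
5.24 kHz ≤ fs/2 = 7.38 kHz, appears at 5.24 kHz.

5.24 kHz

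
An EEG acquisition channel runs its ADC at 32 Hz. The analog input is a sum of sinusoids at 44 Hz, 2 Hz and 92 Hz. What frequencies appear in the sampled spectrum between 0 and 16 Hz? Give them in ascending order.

2 Hz, 4 Hz, 12 Hz

fs/2 = 16 Hz.
44 Hz mod fs = 12 Hz.
12 Hz ≤ fs/2 = 16 Hz, appears at 12 Hz.
2 Hz ≤ fs/2 = 16 Hz, passes unchanged.
92 Hz mod fs = 28 Hz.
28 Hz > fs/2 = 16 Hz, folds to fs − 28 Hz = 4 Hz.
Distinct values: {2 Hz, 4 Hz, 12 Hz}.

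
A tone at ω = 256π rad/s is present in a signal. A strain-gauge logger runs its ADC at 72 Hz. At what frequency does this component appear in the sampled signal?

16 Hz

ω = 256π rad/s → f = ω/(2π) = 128 Hz.
128 Hz mod fs = 56 Hz.
56 Hz > fs/2 = 36 Hz, folds to fs − 56 Hz = 16 Hz.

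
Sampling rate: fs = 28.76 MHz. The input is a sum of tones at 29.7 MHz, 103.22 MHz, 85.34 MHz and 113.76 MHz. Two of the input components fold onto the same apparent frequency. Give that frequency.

fs/2 = 14.38 MHz.
29.7 MHz mod fs = 0.94 MHz.
0.94 MHz ≤ fs/2 = 14.38 MHz, appears at 0.94 MHz.
103.22 MHz mod fs = 16.94 MHz.
16.94 MHz > fs/2 = 14.38 MHz, folds to fs − 16.94 MHz = 11.82 MHz.
85.34 MHz mod fs = 27.82 MHz.
27.82 MHz > fs/2 = 14.38 MHz, folds to fs − 27.82 MHz = 0.94 MHz.
113.76 MHz mod fs = 27.48 MHz.
27.48 MHz > fs/2 = 14.38 MHz, folds to fs − 27.48 MHz = 1.28 MHz.
29.7 MHz and 85.34 MHz both map to 0.94 MHz.

0.94 MHz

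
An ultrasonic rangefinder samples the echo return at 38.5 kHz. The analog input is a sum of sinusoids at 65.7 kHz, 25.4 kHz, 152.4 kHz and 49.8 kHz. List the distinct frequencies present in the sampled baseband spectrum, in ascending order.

fs/2 = 19.25 kHz.
65.7 kHz mod fs = 27.2 kHz.
27.2 kHz > fs/2 = 19.25 kHz, folds to fs − 27.2 kHz = 11.3 kHz.
25.4 kHz > fs/2 = 19.25 kHz, folds to fs − 25.4 kHz = 13.1 kHz.
152.4 kHz mod fs = 36.9 kHz.
36.9 kHz > fs/2 = 19.25 kHz, folds to fs − 36.9 kHz = 1.6 kHz.
49.8 kHz mod fs = 11.3 kHz.
11.3 kHz ≤ fs/2 = 19.25 kHz, appears at 11.3 kHz.
Distinct values: {1.6 kHz, 11.3 kHz, 13.1 kHz}.

1.6 kHz, 11.3 kHz, 13.1 kHz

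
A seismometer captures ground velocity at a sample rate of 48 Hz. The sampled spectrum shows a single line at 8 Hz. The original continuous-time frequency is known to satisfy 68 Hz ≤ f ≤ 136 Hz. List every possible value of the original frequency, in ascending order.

Frequencies that alias to 8 Hz are k·fs ± 8 Hz for integer k ≥ 0.
k=0: 8 Hz.
k=1: 40 Hz, 56 Hz.
k=2: 88 Hz, 104 Hz.
k=3: 136 Hz, 152 Hz.
k=4: 184 Hz, 200 Hz.
Within [68 Hz, 136 Hz]: 88 Hz, 104 Hz, 136 Hz.

88 Hz, 104 Hz, 136 Hz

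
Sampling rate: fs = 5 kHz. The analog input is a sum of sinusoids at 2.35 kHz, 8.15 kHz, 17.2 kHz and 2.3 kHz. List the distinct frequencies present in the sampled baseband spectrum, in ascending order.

fs/2 = 2.5 kHz.
2.35 kHz ≤ fs/2 = 2.5 kHz, passes unchanged.
8.15 kHz mod fs = 3.15 kHz.
3.15 kHz > fs/2 = 2.5 kHz, folds to fs − 3.15 kHz = 1.85 kHz.
17.2 kHz mod fs = 2.2 kHz.
2.2 kHz ≤ fs/2 = 2.5 kHz, appears at 2.2 kHz.
2.3 kHz ≤ fs/2 = 2.5 kHz, passes unchanged.
Distinct values: {1.85 kHz, 2.2 kHz, 2.3 kHz, 2.35 kHz}.

1.85 kHz, 2.2 kHz, 2.3 kHz, 2.35 kHz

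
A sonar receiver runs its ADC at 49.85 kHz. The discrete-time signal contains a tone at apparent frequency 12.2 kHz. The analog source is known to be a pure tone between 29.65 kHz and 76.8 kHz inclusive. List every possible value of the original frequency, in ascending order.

37.65 kHz, 62.05 kHz

Frequencies that alias to 12.2 kHz are k·fs ± 12.2 kHz for integer k ≥ 0.
k=0: 12.2 kHz.
k=1: 37.65 kHz, 62.05 kHz.
k=2: 87.5 kHz, 111.9 kHz.
Within [29.65 kHz, 76.8 kHz]: 37.65 kHz, 62.05 kHz.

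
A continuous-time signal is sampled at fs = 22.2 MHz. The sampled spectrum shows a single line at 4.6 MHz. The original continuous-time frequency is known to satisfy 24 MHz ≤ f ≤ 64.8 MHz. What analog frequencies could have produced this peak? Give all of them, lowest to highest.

Frequencies that alias to 4.6 MHz are k·fs ± 4.6 MHz for integer k ≥ 0.
k=0: 4.6 MHz.
k=1: 17.6 MHz, 26.8 MHz.
k=2: 39.8 MHz, 49 MHz.
k=3: 62 MHz, 71.2 MHz.
k=4: 84.2 MHz, 93.4 MHz.
Within [24 MHz, 64.8 MHz]: 26.8 MHz, 39.8 MHz, 49 MHz, 62 MHz.

26.8 MHz, 39.8 MHz, 49 MHz, 62 MHz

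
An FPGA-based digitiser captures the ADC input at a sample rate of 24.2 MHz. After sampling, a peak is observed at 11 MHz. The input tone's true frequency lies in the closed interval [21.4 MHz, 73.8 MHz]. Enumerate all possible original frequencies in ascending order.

35.2 MHz, 37.4 MHz, 59.4 MHz, 61.6 MHz

Frequencies that alias to 11 MHz are k·fs ± 11 MHz for integer k ≥ 0.
k=0: 11 MHz.
k=1: 13.2 MHz, 35.2 MHz.
k=2: 37.4 MHz, 59.4 MHz.
k=3: 61.6 MHz, 83.6 MHz.
k=4: 85.8 MHz, 107.8 MHz.
Within [21.4 MHz, 73.8 MHz]: 35.2 MHz, 37.4 MHz, 59.4 MHz, 61.6 MHz.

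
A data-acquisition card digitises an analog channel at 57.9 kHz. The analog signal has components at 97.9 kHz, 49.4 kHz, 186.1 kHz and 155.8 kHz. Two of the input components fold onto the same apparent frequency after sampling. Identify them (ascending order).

97.9 kHz, 155.8 kHz

fs/2 = 28.95 kHz.
97.9 kHz mod fs = 40 kHz.
40 kHz > fs/2 = 28.95 kHz, folds to fs − 40 kHz = 17.9 kHz.
49.4 kHz > fs/2 = 28.95 kHz, folds to fs − 49.4 kHz = 8.5 kHz.
186.1 kHz mod fs = 12.4 kHz.
12.4 kHz ≤ fs/2 = 28.95 kHz, appears at 12.4 kHz.
155.8 kHz mod fs = 40 kHz.
40 kHz > fs/2 = 28.95 kHz, folds to fs − 40 kHz = 17.9 kHz.
97.9 kHz and 155.8 kHz both map to 17.9 kHz.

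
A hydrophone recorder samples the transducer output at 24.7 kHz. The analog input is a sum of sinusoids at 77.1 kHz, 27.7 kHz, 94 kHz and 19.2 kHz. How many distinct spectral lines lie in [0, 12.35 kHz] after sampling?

3

fs/2 = 12.35 kHz.
77.1 kHz mod fs = 3 kHz.
3 kHz ≤ fs/2 = 12.35 kHz, appears at 3 kHz.
27.7 kHz mod fs = 3 kHz.
3 kHz ≤ fs/2 = 12.35 kHz, appears at 3 kHz.
94 kHz mod fs = 19.9 kHz.
19.9 kHz > fs/2 = 12.35 kHz, folds to fs − 19.9 kHz = 4.8 kHz.
19.2 kHz > fs/2 = 12.35 kHz, folds to fs − 19.2 kHz = 5.5 kHz.
Distinct values: {3 kHz, 4.8 kHz, 5.5 kHz} → 3.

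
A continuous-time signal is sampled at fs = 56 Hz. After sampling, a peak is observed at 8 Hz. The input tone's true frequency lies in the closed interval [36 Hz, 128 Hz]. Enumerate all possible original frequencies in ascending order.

48 Hz, 64 Hz, 104 Hz, 120 Hz

Frequencies that alias to 8 Hz are k·fs ± 8 Hz for integer k ≥ 0.
k=0: 8 Hz.
k=1: 48 Hz, 64 Hz.
k=2: 104 Hz, 120 Hz.
k=3: 160 Hz, 176 Hz.
Within [36 Hz, 128 Hz]: 48 Hz, 64 Hz, 104 Hz, 120 Hz.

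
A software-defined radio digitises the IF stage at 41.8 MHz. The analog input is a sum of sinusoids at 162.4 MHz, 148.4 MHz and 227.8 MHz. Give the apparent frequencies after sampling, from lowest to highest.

fs/2 = 20.9 MHz.
162.4 MHz mod fs = 37 MHz.
37 MHz > fs/2 = 20.9 MHz, folds to fs − 37 MHz = 4.8 MHz.
148.4 MHz mod fs = 23 MHz.
23 MHz > fs/2 = 20.9 MHz, folds to fs − 23 MHz = 18.8 MHz.
227.8 MHz mod fs = 18.8 MHz.
18.8 MHz ≤ fs/2 = 20.9 MHz, appears at 18.8 MHz.
Distinct values: {4.8 MHz, 18.8 MHz}.

4.8 MHz, 18.8 MHz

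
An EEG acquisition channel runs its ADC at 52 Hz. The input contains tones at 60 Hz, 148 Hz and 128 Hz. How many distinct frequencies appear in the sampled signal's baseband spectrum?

fs/2 = 26 Hz.
60 Hz mod fs = 8 Hz.
8 Hz ≤ fs/2 = 26 Hz, appears at 8 Hz.
148 Hz mod fs = 44 Hz.
44 Hz > fs/2 = 26 Hz, folds to fs − 44 Hz = 8 Hz.
128 Hz mod fs = 24 Hz.
24 Hz ≤ fs/2 = 26 Hz, appears at 24 Hz.
Distinct values: {8 Hz, 24 Hz} → 2.

2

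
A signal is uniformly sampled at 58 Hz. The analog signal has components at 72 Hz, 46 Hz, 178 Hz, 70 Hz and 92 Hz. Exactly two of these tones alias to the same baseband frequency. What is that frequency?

fs/2 = 29 Hz.
72 Hz mod fs = 14 Hz.
14 Hz ≤ fs/2 = 29 Hz, appears at 14 Hz.
46 Hz > fs/2 = 29 Hz, folds to fs − 46 Hz = 12 Hz.
178 Hz mod fs = 4 Hz.
4 Hz ≤ fs/2 = 29 Hz, appears at 4 Hz.
70 Hz mod fs = 12 Hz.
12 Hz ≤ fs/2 = 29 Hz, appears at 12 Hz.
92 Hz mod fs = 34 Hz.
34 Hz > fs/2 = 29 Hz, folds to fs − 34 Hz = 24 Hz.
46 Hz and 70 Hz both map to 12 Hz.

12 Hz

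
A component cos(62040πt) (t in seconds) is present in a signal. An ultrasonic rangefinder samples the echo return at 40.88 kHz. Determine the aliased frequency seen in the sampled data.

ω = 62040π rad/s → f = ω/(2π) = 31020 Hz = 31.02 kHz.
31.02 kHz > fs/2 = 20.44 kHz, folds to fs − 31.02 kHz = 9.86 kHz.

9.86 kHz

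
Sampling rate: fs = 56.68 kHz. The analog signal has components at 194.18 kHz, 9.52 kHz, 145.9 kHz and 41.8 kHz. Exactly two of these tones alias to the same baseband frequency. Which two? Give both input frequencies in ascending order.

fs/2 = 28.34 kHz.
194.18 kHz mod fs = 24.14 kHz.
24.14 kHz ≤ fs/2 = 28.34 kHz, appears at 24.14 kHz.
9.52 kHz ≤ fs/2 = 28.34 kHz, passes unchanged.
145.9 kHz mod fs = 32.54 kHz.
32.54 kHz > fs/2 = 28.34 kHz, folds to fs − 32.54 kHz = 24.14 kHz.
41.8 kHz > fs/2 = 28.34 kHz, folds to fs − 41.8 kHz = 14.88 kHz.
145.9 kHz and 194.18 kHz both map to 24.14 kHz.

145.9 kHz, 194.18 kHz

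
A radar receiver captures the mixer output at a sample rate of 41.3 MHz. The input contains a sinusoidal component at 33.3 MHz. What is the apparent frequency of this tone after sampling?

33.3 MHz > fs/2 = 20.65 MHz, folds to fs − 33.3 MHz = 8 MHz.

8 MHz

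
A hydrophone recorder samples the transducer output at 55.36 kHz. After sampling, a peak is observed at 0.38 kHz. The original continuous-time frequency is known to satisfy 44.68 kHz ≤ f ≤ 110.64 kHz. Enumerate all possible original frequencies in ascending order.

Frequencies that alias to 0.38 kHz are k·fs ± 0.38 kHz for integer k ≥ 0.
k=0: 0.38 kHz.
k=1: 54.98 kHz, 55.74 kHz.
k=2: 110.34 kHz, 111.1 kHz.
k=3: 165.7 kHz, 166.46 kHz.
Within [44.68 kHz, 110.64 kHz]: 54.98 kHz, 55.74 kHz, 110.34 kHz.

54.98 kHz, 55.74 kHz, 110.34 kHz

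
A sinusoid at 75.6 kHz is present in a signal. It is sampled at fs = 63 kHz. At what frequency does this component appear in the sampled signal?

12.6 kHz

75.6 kHz mod fs = 12.6 kHz.
12.6 kHz ≤ fs/2 = 31.5 kHz, appears at 12.6 kHz.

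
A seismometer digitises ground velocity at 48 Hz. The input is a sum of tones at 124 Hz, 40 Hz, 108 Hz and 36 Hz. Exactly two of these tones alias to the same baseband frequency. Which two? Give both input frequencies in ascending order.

fs/2 = 24 Hz.
124 Hz mod fs = 28 Hz.
28 Hz > fs/2 = 24 Hz, folds to fs − 28 Hz = 20 Hz.
40 Hz > fs/2 = 24 Hz, folds to fs − 40 Hz = 8 Hz.
108 Hz mod fs = 12 Hz.
12 Hz ≤ fs/2 = 24 Hz, appears at 12 Hz.
36 Hz > fs/2 = 24 Hz, folds to fs − 36 Hz = 12 Hz.
36 Hz and 108 Hz both map to 12 Hz.

36 Hz, 108 Hz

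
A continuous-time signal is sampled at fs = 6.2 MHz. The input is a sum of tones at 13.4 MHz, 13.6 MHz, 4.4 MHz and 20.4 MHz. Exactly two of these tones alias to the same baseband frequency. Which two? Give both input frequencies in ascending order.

4.4 MHz, 20.4 MHz

fs/2 = 3.1 MHz.
13.4 MHz mod fs = 1 MHz.
1 MHz ≤ fs/2 = 3.1 MHz, appears at 1 MHz.
13.6 MHz mod fs = 1.2 MHz.
1.2 MHz ≤ fs/2 = 3.1 MHz, appears at 1.2 MHz.
4.4 MHz > fs/2 = 3.1 MHz, folds to fs − 4.4 MHz = 1.8 MHz.
20.4 MHz mod fs = 1.8 MHz.
1.8 MHz ≤ fs/2 = 3.1 MHz, appears at 1.8 MHz.
4.4 MHz and 20.4 MHz both map to 1.8 MHz.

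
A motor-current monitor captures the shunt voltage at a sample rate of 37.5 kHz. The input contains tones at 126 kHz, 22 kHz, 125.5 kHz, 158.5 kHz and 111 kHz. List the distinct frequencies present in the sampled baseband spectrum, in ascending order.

1.5 kHz, 8.5 kHz, 13 kHz, 13.5 kHz, 15.5 kHz

fs/2 = 18.75 kHz.
126 kHz mod fs = 13.5 kHz.
13.5 kHz ≤ fs/2 = 18.75 kHz, appears at 13.5 kHz.
22 kHz > fs/2 = 18.75 kHz, folds to fs − 22 kHz = 15.5 kHz.
125.5 kHz mod fs = 13 kHz.
13 kHz ≤ fs/2 = 18.75 kHz, appears at 13 kHz.
158.5 kHz mod fs = 8.5 kHz.
8.5 kHz ≤ fs/2 = 18.75 kHz, appears at 8.5 kHz.
111 kHz mod fs = 36 kHz.
36 kHz > fs/2 = 18.75 kHz, folds to fs − 36 kHz = 1.5 kHz.
Distinct values: {1.5 kHz, 8.5 kHz, 13 kHz, 13.5 kHz, 15.5 kHz}.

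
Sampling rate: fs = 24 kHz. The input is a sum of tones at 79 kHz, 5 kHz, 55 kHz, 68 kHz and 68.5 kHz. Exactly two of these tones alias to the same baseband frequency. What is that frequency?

7 kHz

fs/2 = 12 kHz.
79 kHz mod fs = 7 kHz.
7 kHz ≤ fs/2 = 12 kHz, appears at 7 kHz.
5 kHz ≤ fs/2 = 12 kHz, passes unchanged.
55 kHz mod fs = 7 kHz.
7 kHz ≤ fs/2 = 12 kHz, appears at 7 kHz.
68 kHz mod fs = 20 kHz.
20 kHz > fs/2 = 12 kHz, folds to fs − 20 kHz = 4 kHz.
68.5 kHz mod fs = 20.5 kHz.
20.5 kHz > fs/2 = 12 kHz, folds to fs − 20.5 kHz = 3.5 kHz.
55 kHz and 79 kHz both map to 7 kHz.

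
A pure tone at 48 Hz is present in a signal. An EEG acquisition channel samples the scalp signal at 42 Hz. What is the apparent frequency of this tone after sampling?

48 Hz mod fs = 6 Hz.
6 Hz ≤ fs/2 = 21 Hz, appears at 6 Hz.

6 Hz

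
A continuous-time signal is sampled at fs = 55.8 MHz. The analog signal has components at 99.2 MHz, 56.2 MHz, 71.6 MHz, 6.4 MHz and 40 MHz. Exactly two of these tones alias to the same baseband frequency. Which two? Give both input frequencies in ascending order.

40 MHz, 71.6 MHz

fs/2 = 27.9 MHz.
99.2 MHz mod fs = 43.4 MHz.
43.4 MHz > fs/2 = 27.9 MHz, folds to fs − 43.4 MHz = 12.4 MHz.
56.2 MHz mod fs = 0.4 MHz.
0.4 MHz ≤ fs/2 = 27.9 MHz, appears at 0.4 MHz.
71.6 MHz mod fs = 15.8 MHz.
15.8 MHz ≤ fs/2 = 27.9 MHz, appears at 15.8 MHz.
6.4 MHz ≤ fs/2 = 27.9 MHz, passes unchanged.
40 MHz > fs/2 = 27.9 MHz, folds to fs − 40 MHz = 15.8 MHz.
40 MHz and 71.6 MHz both map to 15.8 MHz.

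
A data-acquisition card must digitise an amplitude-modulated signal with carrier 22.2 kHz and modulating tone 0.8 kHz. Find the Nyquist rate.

AM sidebands sit at fc ± fm = 21.4 kHz and 23 kHz.
Highest-frequency component: 23 kHz.
Nyquist rate = 2 × 23 kHz = 46 kHz.

46 kHz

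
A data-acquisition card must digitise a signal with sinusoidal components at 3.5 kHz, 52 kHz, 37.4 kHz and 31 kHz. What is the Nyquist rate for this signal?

104 kHz

Highest-frequency component: 52 kHz.
Nyquist rate = 2 × 52 kHz = 104 kHz.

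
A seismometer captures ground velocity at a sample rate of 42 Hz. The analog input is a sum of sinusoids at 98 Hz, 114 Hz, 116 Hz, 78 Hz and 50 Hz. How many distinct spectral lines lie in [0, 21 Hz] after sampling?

fs/2 = 21 Hz.
98 Hz mod fs = 14 Hz.
14 Hz ≤ fs/2 = 21 Hz, appears at 14 Hz.
114 Hz mod fs = 30 Hz.
30 Hz > fs/2 = 21 Hz, folds to fs − 30 Hz = 12 Hz.
116 Hz mod fs = 32 Hz.
32 Hz > fs/2 = 21 Hz, folds to fs − 32 Hz = 10 Hz.
78 Hz mod fs = 36 Hz.
36 Hz > fs/2 = 21 Hz, folds to fs − 36 Hz = 6 Hz.
50 Hz mod fs = 8 Hz.
8 Hz ≤ fs/2 = 21 Hz, appears at 8 Hz.
Distinct values: {6 Hz, 8 Hz, 10 Hz, 12 Hz, 14 Hz} → 5.

5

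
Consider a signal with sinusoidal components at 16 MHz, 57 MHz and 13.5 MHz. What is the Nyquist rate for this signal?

Highest-frequency component: 57 MHz.
Nyquist rate = 2 × 57 MHz = 114 MHz.

114 MHz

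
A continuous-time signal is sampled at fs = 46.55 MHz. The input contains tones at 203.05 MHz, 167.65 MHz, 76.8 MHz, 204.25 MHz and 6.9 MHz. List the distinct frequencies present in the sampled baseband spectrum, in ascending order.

6.9 MHz, 16.3 MHz, 16.85 MHz, 18.05 MHz, 18.55 MHz

fs/2 = 23.275 MHz.
203.05 MHz mod fs = 16.85 MHz.
16.85 MHz ≤ fs/2 = 23.275 MHz, appears at 16.85 MHz.
167.65 MHz mod fs = 28 MHz.
28 MHz > fs/2 = 23.275 MHz, folds to fs − 28 MHz = 18.55 MHz.
76.8 MHz mod fs = 30.25 MHz.
30.25 MHz > fs/2 = 23.275 MHz, folds to fs − 30.25 MHz = 16.3 MHz.
204.25 MHz mod fs = 18.05 MHz.
18.05 MHz ≤ fs/2 = 23.275 MHz, appears at 18.05 MHz.
6.9 MHz ≤ fs/2 = 23.275 MHz, passes unchanged.
Distinct values: {6.9 MHz, 16.3 MHz, 16.85 MHz, 18.05 MHz, 18.55 MHz}.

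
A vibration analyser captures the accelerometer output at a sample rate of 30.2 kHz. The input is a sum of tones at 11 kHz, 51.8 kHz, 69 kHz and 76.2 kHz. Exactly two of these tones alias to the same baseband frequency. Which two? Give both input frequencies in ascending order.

fs/2 = 15.1 kHz.
11 kHz ≤ fs/2 = 15.1 kHz, passes unchanged.
51.8 kHz mod fs = 21.6 kHz.
21.6 kHz > fs/2 = 15.1 kHz, folds to fs − 21.6 kHz = 8.6 kHz.
69 kHz mod fs = 8.6 kHz.
8.6 kHz ≤ fs/2 = 15.1 kHz, appears at 8.6 kHz.
76.2 kHz mod fs = 15.8 kHz.
15.8 kHz > fs/2 = 15.1 kHz, folds to fs − 15.8 kHz = 14.4 kHz.
51.8 kHz and 69 kHz both map to 8.6 kHz.

51.8 kHz, 69 kHz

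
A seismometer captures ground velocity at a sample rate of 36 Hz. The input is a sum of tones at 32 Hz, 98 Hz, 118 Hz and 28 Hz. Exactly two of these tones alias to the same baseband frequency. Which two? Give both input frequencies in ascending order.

98 Hz, 118 Hz

fs/2 = 18 Hz.
32 Hz > fs/2 = 18 Hz, folds to fs − 32 Hz = 4 Hz.
98 Hz mod fs = 26 Hz.
26 Hz > fs/2 = 18 Hz, folds to fs − 26 Hz = 10 Hz.
118 Hz mod fs = 10 Hz.
10 Hz ≤ fs/2 = 18 Hz, appears at 10 Hz.
28 Hz > fs/2 = 18 Hz, folds to fs − 28 Hz = 8 Hz.
98 Hz and 118 Hz both map to 10 Hz.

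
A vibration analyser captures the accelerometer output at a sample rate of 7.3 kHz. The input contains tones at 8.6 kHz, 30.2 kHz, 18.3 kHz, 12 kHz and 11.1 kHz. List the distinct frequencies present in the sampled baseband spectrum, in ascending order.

fs/2 = 3.65 kHz.
8.6 kHz mod fs = 1.3 kHz.
1.3 kHz ≤ fs/2 = 3.65 kHz, appears at 1.3 kHz.
30.2 kHz mod fs = 1 kHz.
1 kHz ≤ fs/2 = 3.65 kHz, appears at 1 kHz.
18.3 kHz mod fs = 3.7 kHz.
3.7 kHz > fs/2 = 3.65 kHz, folds to fs − 3.7 kHz = 3.6 kHz.
12 kHz mod fs = 4.7 kHz.
4.7 kHz > fs/2 = 3.65 kHz, folds to fs − 4.7 kHz = 2.6 kHz.
11.1 kHz mod fs = 3.8 kHz.
3.8 kHz > fs/2 = 3.65 kHz, folds to fs − 3.8 kHz = 3.5 kHz.
Distinct values: {1 kHz, 1.3 kHz, 2.6 kHz, 3.5 kHz, 3.6 kHz}.

1 kHz, 1.3 kHz, 2.6 kHz, 3.5 kHz, 3.6 kHz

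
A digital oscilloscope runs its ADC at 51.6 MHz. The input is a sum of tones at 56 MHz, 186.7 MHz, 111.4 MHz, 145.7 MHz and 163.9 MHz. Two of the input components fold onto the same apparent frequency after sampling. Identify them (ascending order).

145.7 MHz, 163.9 MHz

fs/2 = 25.8 MHz.
56 MHz mod fs = 4.4 MHz.
4.4 MHz ≤ fs/2 = 25.8 MHz, appears at 4.4 MHz.
186.7 MHz mod fs = 31.9 MHz.
31.9 MHz > fs/2 = 25.8 MHz, folds to fs − 31.9 MHz = 19.7 MHz.
111.4 MHz mod fs = 8.2 MHz.
8.2 MHz ≤ fs/2 = 25.8 MHz, appears at 8.2 MHz.
145.7 MHz mod fs = 42.5 MHz.
42.5 MHz > fs/2 = 25.8 MHz, folds to fs − 42.5 MHz = 9.1 MHz.
163.9 MHz mod fs = 9.1 MHz.
9.1 MHz ≤ fs/2 = 25.8 MHz, appears at 9.1 MHz.
145.7 MHz and 163.9 MHz both map to 9.1 MHz.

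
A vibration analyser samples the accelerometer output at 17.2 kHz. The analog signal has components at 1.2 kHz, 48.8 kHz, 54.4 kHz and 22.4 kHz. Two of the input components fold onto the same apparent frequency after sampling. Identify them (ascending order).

fs/2 = 8.6 kHz.
1.2 kHz ≤ fs/2 = 8.6 kHz, passes unchanged.
48.8 kHz mod fs = 14.4 kHz.
14.4 kHz > fs/2 = 8.6 kHz, folds to fs − 14.4 kHz = 2.8 kHz.
54.4 kHz mod fs = 2.8 kHz.
2.8 kHz ≤ fs/2 = 8.6 kHz, appears at 2.8 kHz.
22.4 kHz mod fs = 5.2 kHz.
5.2 kHz ≤ fs/2 = 8.6 kHz, appears at 5.2 kHz.
48.8 kHz and 54.4 kHz both map to 2.8 kHz.

48.8 kHz, 54.4 kHz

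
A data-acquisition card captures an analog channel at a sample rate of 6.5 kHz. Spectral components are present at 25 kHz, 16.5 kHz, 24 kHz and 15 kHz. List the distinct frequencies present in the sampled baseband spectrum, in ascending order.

1 kHz, 2 kHz, 3 kHz

fs/2 = 3.25 kHz.
25 kHz mod fs = 5.5 kHz.
5.5 kHz > fs/2 = 3.25 kHz, folds to fs − 5.5 kHz = 1 kHz.
16.5 kHz mod fs = 3.5 kHz.
3.5 kHz > fs/2 = 3.25 kHz, folds to fs − 3.5 kHz = 3 kHz.
24 kHz mod fs = 4.5 kHz.
4.5 kHz > fs/2 = 3.25 kHz, folds to fs − 4.5 kHz = 2 kHz.
15 kHz mod fs = 2 kHz.
2 kHz ≤ fs/2 = 3.25 kHz, appears at 2 kHz.
Distinct values: {1 kHz, 2 kHz, 3 kHz}.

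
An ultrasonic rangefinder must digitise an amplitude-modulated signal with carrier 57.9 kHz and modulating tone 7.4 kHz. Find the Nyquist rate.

130.6 kHz

AM sidebands sit at fc ± fm = 50.5 kHz and 65.3 kHz.
Highest-frequency component: 65.3 kHz.
Nyquist rate = 2 × 65.3 kHz = 130.6 kHz.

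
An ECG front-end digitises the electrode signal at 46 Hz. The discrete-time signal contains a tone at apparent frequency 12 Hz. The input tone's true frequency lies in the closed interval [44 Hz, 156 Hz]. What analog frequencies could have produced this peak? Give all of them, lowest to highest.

Frequencies that alias to 12 Hz are k·fs ± 12 Hz for integer k ≥ 0.
k=0: 12 Hz.
k=1: 34 Hz, 58 Hz.
k=2: 80 Hz, 104 Hz.
k=3: 126 Hz, 150 Hz.
k=4: 172 Hz, 196 Hz.
Within [44 Hz, 156 Hz]: 58 Hz, 80 Hz, 104 Hz, 126 Hz, 150 Hz.

58 Hz, 80 Hz, 104 Hz, 126 Hz, 150 Hz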